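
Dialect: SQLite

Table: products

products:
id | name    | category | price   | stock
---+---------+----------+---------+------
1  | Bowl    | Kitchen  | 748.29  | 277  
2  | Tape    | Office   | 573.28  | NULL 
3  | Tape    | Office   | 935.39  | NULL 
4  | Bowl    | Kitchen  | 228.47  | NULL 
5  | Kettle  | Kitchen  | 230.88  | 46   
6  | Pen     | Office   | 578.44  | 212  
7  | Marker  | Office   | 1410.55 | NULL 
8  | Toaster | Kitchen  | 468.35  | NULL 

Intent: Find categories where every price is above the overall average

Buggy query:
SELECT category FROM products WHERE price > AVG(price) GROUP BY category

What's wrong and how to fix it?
Bug: AVG() is an aggregate; it can't sit directly in WHERE

Fix: Use a subquery for AVG and a HAVING MIN(...) filter so the condition holds for every row in the group

Corrected query:
SELECT category FROM products GROUP BY category HAVING MIN(price) > (SELECT AVG(price) FROM products)

Result:
(no rows)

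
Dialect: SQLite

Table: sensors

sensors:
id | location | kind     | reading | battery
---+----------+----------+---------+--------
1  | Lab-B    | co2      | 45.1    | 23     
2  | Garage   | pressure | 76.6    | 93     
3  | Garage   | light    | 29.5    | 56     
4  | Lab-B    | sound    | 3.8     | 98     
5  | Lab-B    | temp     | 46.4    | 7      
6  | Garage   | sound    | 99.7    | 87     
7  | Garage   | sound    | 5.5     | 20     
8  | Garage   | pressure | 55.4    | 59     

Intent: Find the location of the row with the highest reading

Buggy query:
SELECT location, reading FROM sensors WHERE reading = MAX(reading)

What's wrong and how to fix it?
Bug: MAX(reading) is an aggregate and cannot be used directly in WHERE

Fix: Wrap MAX in a scalar subquery so WHERE compares against a single value

Corrected query:
SELECT location, reading FROM sensors WHERE reading = (SELECT MAX(reading) FROM sensors)

Result:
location | reading
---------+--------
Garage   | 99.7   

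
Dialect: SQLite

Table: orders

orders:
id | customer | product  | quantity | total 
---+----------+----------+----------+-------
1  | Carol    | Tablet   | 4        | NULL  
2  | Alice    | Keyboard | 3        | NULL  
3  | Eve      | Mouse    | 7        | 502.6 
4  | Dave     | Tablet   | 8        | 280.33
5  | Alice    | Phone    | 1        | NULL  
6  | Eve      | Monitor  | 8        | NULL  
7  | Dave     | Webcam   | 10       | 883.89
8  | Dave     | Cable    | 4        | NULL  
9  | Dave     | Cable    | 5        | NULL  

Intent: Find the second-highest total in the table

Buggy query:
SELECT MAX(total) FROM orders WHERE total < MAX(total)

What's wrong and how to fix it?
Bug: The inner MAX is an aggregate inside WHERE, which is not allowed

Fix: Compute the overall MAX in a subquery, then take MAX of rows below it

Corrected query:
SELECT MAX(total) FROM orders WHERE total < (SELECT MAX(total) FROM orders)

Result:
MAX(total)
----------
502.6     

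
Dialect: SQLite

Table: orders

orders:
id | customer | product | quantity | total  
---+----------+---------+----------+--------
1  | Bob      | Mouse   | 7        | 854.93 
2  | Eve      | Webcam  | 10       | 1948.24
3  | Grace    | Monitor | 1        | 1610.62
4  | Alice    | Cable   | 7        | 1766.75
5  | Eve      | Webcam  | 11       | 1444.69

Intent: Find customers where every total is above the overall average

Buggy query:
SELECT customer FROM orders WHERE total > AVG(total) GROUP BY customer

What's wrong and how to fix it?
Bug: WHERE evaluates per row before aggregation, so AVG() is unavailable

Fix: Use a subquery for AVG and a HAVING MIN(...) filter so the condition holds for every row in the group

Corrected query:
SELECT customer FROM orders GROUP BY customer HAVING MIN(total) > (SELECT AVG(total) FROM orders)

Result:
customer
--------
Alice   
Grace   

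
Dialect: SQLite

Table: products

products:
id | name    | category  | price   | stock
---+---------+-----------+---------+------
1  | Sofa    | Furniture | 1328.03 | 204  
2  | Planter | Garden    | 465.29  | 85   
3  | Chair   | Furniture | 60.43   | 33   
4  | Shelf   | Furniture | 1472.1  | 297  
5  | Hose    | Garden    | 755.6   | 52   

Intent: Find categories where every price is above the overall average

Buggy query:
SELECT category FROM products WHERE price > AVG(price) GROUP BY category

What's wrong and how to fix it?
Bug: WHERE evaluates per row before aggregation, so AVG() is unavailable

Fix: Compute the overall average in a scalar subquery and compare each group's MIN against it in HAVING

Corrected query:
SELECT category FROM products GROUP BY category HAVING MIN(price) > (SELECT AVG(price) FROM products)

Result:
(no rows)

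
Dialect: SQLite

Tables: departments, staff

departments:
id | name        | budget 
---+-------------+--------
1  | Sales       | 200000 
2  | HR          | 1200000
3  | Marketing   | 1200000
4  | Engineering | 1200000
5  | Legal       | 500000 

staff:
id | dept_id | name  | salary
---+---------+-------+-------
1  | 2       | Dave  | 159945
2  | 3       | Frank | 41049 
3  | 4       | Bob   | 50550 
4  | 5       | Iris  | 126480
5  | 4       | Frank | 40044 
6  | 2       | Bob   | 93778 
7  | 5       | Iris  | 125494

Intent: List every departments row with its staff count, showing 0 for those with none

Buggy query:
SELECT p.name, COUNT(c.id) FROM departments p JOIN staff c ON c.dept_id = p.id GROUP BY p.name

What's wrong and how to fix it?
Bug: An inner join excludes parents with zero children

Fix: Use LEFT JOIN so parents without children still appear (COUNT(c.id) gives 0)

Corrected query:
SELECT p.name, COUNT(c.id) FROM departments p LEFT JOIN staff c ON c.dept_id = p.id GROUP BY p.name

Result:
name        | COUNT(c.id)
------------+------------
Engineering | 2          
HR          | 2          
Legal       | 2          
Marketing   | 1          
Sales       | 0          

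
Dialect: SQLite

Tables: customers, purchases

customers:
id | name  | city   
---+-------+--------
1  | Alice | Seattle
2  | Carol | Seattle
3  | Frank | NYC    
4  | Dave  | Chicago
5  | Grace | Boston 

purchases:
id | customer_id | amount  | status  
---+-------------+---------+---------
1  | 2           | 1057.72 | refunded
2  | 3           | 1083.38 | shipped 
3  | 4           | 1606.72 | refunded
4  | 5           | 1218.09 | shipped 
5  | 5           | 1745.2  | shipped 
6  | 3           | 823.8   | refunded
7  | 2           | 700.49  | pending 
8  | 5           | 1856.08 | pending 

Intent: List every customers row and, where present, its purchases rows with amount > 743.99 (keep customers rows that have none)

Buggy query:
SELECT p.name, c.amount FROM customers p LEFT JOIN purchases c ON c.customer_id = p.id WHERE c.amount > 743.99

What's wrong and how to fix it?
Bug: A WHERE condition on the right-hand table after LEFT JOIN drops unmatched parents

Fix: Move the right-table condition into the ON clause so unmatched parents are kept

Corrected query:
SELECT p.name, c.amount FROM customers p LEFT JOIN purchases c ON c.customer_id = p.id AND c.amount > 743.99

Result:
name  | amount 
------+--------
Alice | NULL   
Carol | 1057.72
Frank | 823.8  
Frank | 1083.38
Dave  | 1606.72
Grace | 1218.09
Grace | 1745.2 
Grace | 1856.08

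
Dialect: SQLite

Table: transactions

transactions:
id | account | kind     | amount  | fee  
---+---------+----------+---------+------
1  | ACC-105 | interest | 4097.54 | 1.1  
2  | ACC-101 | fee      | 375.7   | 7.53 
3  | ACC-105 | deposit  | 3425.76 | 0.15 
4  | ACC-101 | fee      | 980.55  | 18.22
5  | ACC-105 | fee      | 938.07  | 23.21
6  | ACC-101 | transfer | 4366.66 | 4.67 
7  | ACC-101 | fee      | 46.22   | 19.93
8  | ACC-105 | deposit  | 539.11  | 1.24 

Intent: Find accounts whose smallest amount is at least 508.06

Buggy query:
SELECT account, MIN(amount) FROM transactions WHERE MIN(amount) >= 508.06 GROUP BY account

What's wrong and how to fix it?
Bug: MIN() in WHERE is a misuse of aggregate

Fix: Use HAVING for the per-group MIN condition

Corrected query:
SELECT account, MIN(amount) FROM transactions GROUP BY account HAVING MIN(amount) >= 508.06

Result:
account | MIN(amount)
--------+------------
ACC-105 | 539.11     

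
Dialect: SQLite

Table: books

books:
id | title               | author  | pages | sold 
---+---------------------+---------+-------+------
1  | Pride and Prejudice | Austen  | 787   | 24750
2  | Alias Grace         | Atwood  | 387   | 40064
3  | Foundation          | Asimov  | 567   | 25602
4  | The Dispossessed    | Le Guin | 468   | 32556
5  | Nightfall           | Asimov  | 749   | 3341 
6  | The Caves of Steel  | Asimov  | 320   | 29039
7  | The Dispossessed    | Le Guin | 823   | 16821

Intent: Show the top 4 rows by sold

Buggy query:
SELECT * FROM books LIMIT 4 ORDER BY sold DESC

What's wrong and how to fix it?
Bug: ORDER BY cannot follow LIMIT; LIMIT is the final clause

Fix: Swap the clauses: ORDER BY first, then LIMIT

Corrected query:
SELECT * FROM books ORDER BY sold DESC LIMIT 4

Result:
id | title              | author  | pages | sold 
---+--------------------+---------+-------+------
2  | Alias Grace        | Atwood  | 387   | 40064
4  | The Dispossessed   | Le Guin | 468   | 32556
6  | The Caves of Steel | Asimov  | 320   | 29039
3  | Foundation         | Asimov  | 567   | 25602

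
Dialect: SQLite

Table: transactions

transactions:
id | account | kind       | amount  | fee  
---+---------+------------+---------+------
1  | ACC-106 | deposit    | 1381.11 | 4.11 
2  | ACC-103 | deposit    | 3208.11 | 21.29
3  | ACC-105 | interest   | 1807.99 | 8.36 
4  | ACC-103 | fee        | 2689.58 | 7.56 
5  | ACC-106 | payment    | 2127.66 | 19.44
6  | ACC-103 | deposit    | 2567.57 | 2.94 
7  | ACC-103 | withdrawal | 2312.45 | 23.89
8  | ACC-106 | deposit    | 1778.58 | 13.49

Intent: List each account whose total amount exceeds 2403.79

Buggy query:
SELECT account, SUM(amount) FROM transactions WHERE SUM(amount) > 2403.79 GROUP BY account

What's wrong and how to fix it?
Bug: SUM(amount) is an aggregate, but WHERE filters rows before aggregation

Fix: Use HAVING (which filters groups after aggregation) instead of WHERE

Corrected query:
SELECT account, SUM(amount) FROM transactions GROUP BY account HAVING SUM(amount) > 2403.79

Result:
account | SUM(amount)
--------+------------
ACC-103 | 10777.71   
ACC-106 | 5287.35    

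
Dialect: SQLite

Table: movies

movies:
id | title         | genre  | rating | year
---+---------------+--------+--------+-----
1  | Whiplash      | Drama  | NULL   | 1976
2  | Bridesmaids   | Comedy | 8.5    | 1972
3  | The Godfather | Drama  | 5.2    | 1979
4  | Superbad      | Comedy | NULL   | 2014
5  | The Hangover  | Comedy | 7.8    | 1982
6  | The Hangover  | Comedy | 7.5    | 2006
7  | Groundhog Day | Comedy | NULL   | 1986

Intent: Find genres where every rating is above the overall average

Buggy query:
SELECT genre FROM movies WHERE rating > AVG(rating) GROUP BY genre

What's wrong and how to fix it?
Bug: AVG() is an aggregate; it can't sit directly in WHERE

Fix: Use a subquery for AVG and a HAVING MIN(...) filter so the condition holds for every row in the group

Corrected query:
SELECT genre FROM movies GROUP BY genre HAVING MIN(rating) > (SELECT AVG(rating) FROM movies)

Result:
genre 
------
Comedy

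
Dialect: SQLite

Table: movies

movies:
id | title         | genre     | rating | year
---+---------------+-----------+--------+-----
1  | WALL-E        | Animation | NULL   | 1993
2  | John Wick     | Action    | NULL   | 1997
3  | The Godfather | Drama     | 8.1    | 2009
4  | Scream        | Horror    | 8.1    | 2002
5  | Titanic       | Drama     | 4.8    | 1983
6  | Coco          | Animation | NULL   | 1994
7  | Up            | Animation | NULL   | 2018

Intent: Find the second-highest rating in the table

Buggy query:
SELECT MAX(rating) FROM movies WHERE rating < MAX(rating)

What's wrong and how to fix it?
Bug: MAX(rating) on the right of the comparison is an aggregate-in-WHERE error

Fix: Compute the overall MAX in a subquery, then take MAX of rows below it

Corrected query:
SELECT MAX(rating) FROM movies WHERE rating < (SELECT MAX(rating) FROM movies)

Result:
MAX(rating)
-----------
4.8        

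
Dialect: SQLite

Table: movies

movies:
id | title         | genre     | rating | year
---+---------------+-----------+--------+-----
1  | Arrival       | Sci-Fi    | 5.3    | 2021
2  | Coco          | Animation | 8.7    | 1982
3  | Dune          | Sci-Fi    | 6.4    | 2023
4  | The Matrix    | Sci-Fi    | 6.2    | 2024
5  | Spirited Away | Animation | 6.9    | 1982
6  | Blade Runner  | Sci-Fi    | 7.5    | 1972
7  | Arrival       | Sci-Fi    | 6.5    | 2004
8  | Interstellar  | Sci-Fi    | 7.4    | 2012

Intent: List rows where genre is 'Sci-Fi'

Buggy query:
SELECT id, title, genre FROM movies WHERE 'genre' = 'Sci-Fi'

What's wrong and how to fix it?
Bug: 'genre' in single quotes is a string literal, not the column; the comparison is literal-vs-literal and never true

Fix: Remove the quotes around the column name (or use double quotes for an identifier)

Corrected query:
SELECT id, title, genre FROM movies WHERE genre = 'Sci-Fi'

Result:
id | title        | genre 
---+--------------+-------
1  | Arrival      | Sci-Fi
3  | Dune         | Sci-Fi
4  | The Matrix   | Sci-Fi
6  | Blade Runner | Sci-Fi
7  | Arrival      | Sci-Fi
8  | Interstellar | Sci-Fi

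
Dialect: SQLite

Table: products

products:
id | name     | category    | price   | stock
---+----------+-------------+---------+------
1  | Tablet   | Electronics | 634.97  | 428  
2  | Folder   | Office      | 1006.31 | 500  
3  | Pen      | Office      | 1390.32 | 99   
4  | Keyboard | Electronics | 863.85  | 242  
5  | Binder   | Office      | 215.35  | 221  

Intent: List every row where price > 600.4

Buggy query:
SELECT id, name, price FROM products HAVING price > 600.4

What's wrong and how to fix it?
Bug: This is a non-aggregate query (no GROUP BY, no aggregates), so in SQLite the HAVING clause is invalid here; a row-level condition belongs in WHERE

Fix: Use WHERE for row-level filtering

Corrected query:
SELECT id, name, price FROM products WHERE price > 600.4

Result:
id | name     | price  
---+----------+--------
1  | Tablet   | 634.97 
2  | Folder   | 1006.31
3  | Pen      | 1390.32
4  | Keyboard | 863.85 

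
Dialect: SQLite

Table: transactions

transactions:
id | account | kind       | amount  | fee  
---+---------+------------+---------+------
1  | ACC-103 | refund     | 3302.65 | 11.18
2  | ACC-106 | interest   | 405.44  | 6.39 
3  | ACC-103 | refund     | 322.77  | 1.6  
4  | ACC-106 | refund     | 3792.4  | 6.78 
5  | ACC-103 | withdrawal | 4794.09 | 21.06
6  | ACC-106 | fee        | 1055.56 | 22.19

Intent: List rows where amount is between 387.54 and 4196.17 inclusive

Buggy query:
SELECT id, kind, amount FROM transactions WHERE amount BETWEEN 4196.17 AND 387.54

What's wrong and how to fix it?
Bug: BETWEEN expects the lower bound first; with 4196.17 AND 387.54 the range is empty

Fix: Swap the bounds so the smaller value comes first

Corrected query:
SELECT id, kind, amount FROM transactions WHERE amount BETWEEN 387.54 AND 4196.17

Result:
id | kind     | amount 
---+----------+--------
1  | refund   | 3302.65
2  | interest | 405.44 
4  | refund   | 3792.4 
6  | fee      | 1055.56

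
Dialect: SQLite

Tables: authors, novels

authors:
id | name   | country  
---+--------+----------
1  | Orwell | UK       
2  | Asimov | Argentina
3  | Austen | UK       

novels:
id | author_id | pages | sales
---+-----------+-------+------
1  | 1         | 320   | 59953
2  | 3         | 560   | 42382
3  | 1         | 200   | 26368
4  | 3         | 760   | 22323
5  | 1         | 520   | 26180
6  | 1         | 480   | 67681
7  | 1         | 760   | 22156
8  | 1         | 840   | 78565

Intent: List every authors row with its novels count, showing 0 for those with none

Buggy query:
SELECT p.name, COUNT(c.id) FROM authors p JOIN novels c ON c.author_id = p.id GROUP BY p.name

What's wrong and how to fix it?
Bug: An inner join excludes parents with zero children

Fix: Switch to LEFT JOIN to retain unmatched parent rows

Corrected query:
SELECT p.name, COUNT(c.id) FROM authors p LEFT JOIN novels c ON c.author_id = p.id GROUP BY p.name

Result:
name   | COUNT(c.id)
-------+------------
Asimov | 0          
Austen | 2          
Orwell | 6          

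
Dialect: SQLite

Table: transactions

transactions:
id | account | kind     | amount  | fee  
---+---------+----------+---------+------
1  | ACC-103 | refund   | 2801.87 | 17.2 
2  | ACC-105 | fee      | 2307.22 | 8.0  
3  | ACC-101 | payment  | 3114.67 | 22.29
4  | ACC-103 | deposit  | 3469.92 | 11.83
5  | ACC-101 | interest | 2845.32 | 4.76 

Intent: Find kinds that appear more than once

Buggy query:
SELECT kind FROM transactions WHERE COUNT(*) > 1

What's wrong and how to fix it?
Bug: WHERE can't reference COUNT(*); aggregates are computed after WHERE

Fix: Group first, then use HAVING for the count condition

Corrected query:
SELECT kind FROM transactions GROUP BY kind HAVING COUNT(*) > 1

Result:
(no rows)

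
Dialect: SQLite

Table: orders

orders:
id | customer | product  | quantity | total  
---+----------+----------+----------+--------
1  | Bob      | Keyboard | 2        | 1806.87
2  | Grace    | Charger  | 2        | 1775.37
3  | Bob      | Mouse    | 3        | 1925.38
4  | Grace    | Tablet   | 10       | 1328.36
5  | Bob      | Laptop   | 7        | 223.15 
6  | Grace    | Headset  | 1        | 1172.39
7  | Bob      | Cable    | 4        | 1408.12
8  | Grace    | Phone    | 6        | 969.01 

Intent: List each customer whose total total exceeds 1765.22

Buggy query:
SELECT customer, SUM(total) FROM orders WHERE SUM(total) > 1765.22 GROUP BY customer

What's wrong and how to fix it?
Bug: SUM(total) is an aggregate, but WHERE filters rows before aggregation

Fix: Use HAVING (which filters groups after aggregation) instead of WHERE

Corrected query:
SELECT customer, SUM(total) FROM orders GROUP BY customer HAVING SUM(total) > 1765.22

Result:
customer | SUM(total)
---------+-----------
Bob      | 5363.52   
Grace    | 5245.13   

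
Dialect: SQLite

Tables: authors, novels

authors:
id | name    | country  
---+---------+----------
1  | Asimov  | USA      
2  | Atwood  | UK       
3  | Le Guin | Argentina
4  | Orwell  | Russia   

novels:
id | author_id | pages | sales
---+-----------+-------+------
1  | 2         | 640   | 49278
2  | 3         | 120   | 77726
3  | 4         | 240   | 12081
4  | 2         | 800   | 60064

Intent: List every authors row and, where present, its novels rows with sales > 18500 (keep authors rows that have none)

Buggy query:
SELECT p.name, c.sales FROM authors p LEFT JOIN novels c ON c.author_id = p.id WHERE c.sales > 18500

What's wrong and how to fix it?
Bug: Filtering c.sales in WHERE discards the NULL rows produced by LEFT JOIN, turning it into an inner join

Fix: Put 'c.sales > 18500' in the JOIN's ON clause instead of WHERE

Corrected query:
SELECT p.name, c.sales FROM authors p LEFT JOIN novels c ON c.author_id = p.id AND c.sales > 18500

Result:
name    | sales
--------+------
Asimov  | NULL 
Atwood  | 49278
Atwood  | 60064
Le Guin | 77726
Orwell  | NULL 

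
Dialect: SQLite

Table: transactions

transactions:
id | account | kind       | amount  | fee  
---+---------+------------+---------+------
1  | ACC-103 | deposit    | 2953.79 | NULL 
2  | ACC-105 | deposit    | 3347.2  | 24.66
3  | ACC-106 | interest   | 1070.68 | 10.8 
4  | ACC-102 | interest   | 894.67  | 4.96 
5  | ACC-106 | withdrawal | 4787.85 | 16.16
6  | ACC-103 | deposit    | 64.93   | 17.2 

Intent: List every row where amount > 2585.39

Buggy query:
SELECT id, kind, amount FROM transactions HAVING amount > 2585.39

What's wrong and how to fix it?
Bug: HAVING filters the output of aggregation, but this query has no GROUP BY and no aggregate functions, so SQLite rejects it (HAVING clause on a non-aggregate query); the condition here is per row

Fix: Use WHERE for row-level filtering

Corrected query:
SELECT id, kind, amount FROM transactions WHERE amount > 2585.39

Result:
id | kind       | amount 
---+------------+--------
1  | deposit    | 2953.79
2  | deposit    | 3347.2 
5  | withdrawal | 4787.85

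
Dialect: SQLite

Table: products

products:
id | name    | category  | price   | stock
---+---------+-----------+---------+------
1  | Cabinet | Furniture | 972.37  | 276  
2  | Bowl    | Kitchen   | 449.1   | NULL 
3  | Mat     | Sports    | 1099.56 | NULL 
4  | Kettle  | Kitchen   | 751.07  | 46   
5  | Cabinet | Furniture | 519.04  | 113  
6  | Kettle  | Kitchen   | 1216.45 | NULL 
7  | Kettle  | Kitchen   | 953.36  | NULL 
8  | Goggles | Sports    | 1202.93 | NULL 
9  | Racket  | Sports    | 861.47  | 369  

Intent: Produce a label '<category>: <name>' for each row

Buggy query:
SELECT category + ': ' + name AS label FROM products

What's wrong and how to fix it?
Bug: '+' is numeric addition; on text columns SQLite converts them to 0 instead of concatenating

Fix: Replace + with || to concatenate text

Corrected query:
SELECT category || ': ' || name AS label FROM products

Result:
label             
------------------
Furniture: Cabinet
Kitchen: Bowl     
Sports: Mat       
Kitchen: Kettle   
Furniture: Cabinet
Kitchen: Kettle   
Kitchen: Kettle   
Sports: Goggles   
Sports: Racket    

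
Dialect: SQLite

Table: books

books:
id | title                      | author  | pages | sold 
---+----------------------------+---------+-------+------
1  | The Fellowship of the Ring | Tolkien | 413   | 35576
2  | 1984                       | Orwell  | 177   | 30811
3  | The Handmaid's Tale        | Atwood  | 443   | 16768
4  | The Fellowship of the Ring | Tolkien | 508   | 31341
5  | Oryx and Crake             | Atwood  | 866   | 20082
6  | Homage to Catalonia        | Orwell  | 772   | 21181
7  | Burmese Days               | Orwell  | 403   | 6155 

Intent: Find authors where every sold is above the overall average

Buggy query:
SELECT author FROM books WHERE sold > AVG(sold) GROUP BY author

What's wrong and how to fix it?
Bug: AVG() is an aggregate; it can't sit directly in WHERE

Fix: Use a subquery for AVG and a HAVING MIN(...) filter so the condition holds for every row in the group

Corrected query:
SELECT author FROM books GROUP BY author HAVING MIN(sold) > (SELECT AVG(sold) FROM books)

Result:
author 
-------
Tolkien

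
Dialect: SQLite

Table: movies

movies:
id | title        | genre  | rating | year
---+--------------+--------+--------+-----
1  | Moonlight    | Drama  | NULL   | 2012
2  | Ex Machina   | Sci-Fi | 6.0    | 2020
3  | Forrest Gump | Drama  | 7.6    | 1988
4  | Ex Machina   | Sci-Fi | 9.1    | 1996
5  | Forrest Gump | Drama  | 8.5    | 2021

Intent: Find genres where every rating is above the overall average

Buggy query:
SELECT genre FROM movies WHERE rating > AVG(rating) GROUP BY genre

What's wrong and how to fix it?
Bug: WHERE evaluates per row before aggregation, so AVG() is unavailable

Fix: Compute the overall average in a scalar subquery and compare each group's MIN against it in HAVING

Corrected query:
SELECT genre FROM movies GROUP BY genre HAVING MIN(rating) > (SELECT AVG(rating) FROM movies)

Result:
(no rows)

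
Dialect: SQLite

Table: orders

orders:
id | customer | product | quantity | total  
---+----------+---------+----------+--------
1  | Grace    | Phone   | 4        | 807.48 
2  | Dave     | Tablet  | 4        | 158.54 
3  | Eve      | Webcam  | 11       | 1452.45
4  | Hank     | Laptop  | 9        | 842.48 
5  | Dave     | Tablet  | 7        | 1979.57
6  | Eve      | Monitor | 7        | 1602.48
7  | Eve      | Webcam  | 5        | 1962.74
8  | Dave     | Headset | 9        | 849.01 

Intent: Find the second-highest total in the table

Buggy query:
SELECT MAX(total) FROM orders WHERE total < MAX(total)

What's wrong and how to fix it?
Bug: The inner MAX is an aggregate inside WHERE, which is not allowed

Fix: Put the inner MAX in a scalar subquery

Corrected query:
SELECT MAX(total) FROM orders WHERE total < (SELECT MAX(total) FROM orders)

Result:
MAX(total)
----------
1962.74   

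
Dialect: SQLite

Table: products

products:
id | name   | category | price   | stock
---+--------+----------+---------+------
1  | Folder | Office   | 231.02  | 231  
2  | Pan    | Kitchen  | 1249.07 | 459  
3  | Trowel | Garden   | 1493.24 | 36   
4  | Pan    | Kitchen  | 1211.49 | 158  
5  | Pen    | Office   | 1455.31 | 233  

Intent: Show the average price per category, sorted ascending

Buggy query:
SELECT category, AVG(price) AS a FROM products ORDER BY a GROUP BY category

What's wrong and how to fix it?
Bug: GROUP BY must precede ORDER BY

Fix: Move ORDER BY to the end, after GROUP BY

Corrected query:
SELECT category, AVG(price) AS a FROM products GROUP BY category ORDER BY a

Result:
category | a      
---------+--------
Office   | 843.165
Kitchen  | 1230.28
Garden   | 1493.24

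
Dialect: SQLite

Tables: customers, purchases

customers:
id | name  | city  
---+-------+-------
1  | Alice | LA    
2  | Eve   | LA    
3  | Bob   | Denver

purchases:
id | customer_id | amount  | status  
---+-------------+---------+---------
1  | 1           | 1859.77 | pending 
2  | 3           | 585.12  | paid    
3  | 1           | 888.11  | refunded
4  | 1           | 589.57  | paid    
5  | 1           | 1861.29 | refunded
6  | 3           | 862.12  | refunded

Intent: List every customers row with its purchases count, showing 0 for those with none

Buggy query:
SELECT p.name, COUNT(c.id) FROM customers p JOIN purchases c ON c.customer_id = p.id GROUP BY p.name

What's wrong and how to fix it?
Bug: INNER JOIN drops customers rows that have no matching purchases rows

Fix: Use LEFT JOIN so parents without children still appear (COUNT(c.id) gives 0)

Corrected query:
SELECT p.name, COUNT(c.id) FROM customers p LEFT JOIN purchases c ON c.customer_id = p.id GROUP BY p.name

Result:
name  | COUNT(c.id)
------+------------
Alice | 4          
Bob   | 2          
Eve   | 0          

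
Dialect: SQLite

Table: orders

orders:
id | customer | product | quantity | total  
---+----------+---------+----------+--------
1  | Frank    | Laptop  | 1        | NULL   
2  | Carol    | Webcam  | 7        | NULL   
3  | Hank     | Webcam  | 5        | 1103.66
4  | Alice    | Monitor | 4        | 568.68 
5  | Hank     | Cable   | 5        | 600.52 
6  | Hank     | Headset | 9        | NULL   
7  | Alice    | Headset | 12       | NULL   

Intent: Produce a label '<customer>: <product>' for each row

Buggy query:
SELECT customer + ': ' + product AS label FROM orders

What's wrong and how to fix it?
Bug: '+' is numeric addition; on text columns SQLite converts them to 0 instead of concatenating

Fix: Replace + with || to concatenate text

Corrected query:
SELECT customer || ': ' || product AS label FROM orders

Result:
label         
--------------
Frank: Laptop 
Carol: Webcam 
Hank: Webcam  
Alice: Monitor
Hank: Cable   
Hank: Headset 
Alice: Headset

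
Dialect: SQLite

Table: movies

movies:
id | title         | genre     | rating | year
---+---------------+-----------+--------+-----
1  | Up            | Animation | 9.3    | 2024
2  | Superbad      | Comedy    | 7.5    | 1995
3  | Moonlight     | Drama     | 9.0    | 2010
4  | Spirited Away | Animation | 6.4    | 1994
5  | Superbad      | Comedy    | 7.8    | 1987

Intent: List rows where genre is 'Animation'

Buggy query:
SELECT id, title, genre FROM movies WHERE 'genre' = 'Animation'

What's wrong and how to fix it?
Bug: Single quotes denote string literals in SQL; the column name is being compared as a constant string

Fix: Reference the column as genre without single quotes

Corrected query:
SELECT id, title, genre FROM movies WHERE genre = 'Animation'

Result:
id | title         | genre    
---+---------------+----------
1  | Up            | Animation
4  | Spirited Away | Animation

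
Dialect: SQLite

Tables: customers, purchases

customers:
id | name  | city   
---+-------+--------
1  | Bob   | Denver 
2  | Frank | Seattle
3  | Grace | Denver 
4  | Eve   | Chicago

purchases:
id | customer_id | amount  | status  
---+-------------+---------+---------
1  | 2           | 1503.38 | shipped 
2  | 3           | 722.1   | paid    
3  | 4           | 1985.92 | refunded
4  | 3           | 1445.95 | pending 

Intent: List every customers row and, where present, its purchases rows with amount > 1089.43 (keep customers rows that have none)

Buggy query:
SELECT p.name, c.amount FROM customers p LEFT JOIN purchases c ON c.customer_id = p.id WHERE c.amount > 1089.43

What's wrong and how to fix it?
Bug: Filtering c.amount in WHERE discards the NULL rows produced by LEFT JOIN, turning it into an inner join

Fix: Put 'c.amount > 1089.43' in the JOIN's ON clause instead of WHERE

Corrected query:
SELECT p.name, c.amount FROM customers p LEFT JOIN purchases c ON c.customer_id = p.id AND c.amount > 1089.43

Result:
name  | amount 
------+--------
Bob   | NULL   
Frank | 1503.38
Grace | 1445.95
Eve   | 1985.92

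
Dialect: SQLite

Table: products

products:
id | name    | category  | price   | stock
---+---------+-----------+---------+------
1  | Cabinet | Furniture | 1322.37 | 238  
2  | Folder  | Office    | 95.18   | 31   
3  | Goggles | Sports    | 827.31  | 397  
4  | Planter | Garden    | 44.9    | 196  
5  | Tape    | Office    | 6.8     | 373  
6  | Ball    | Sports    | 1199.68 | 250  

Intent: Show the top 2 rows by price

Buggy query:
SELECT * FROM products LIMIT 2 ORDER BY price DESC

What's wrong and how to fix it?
Bug: LIMIT must come after ORDER BY

Fix: Sort with ORDER BY, then apply LIMIT

Corrected query:
SELECT * FROM products ORDER BY price DESC LIMIT 2

Result:
id | name    | category  | price   | stock
---+---------+-----------+---------+------
1  | Cabinet | Furniture | 1322.37 | 238  
6  | Ball    | Sports    | 1199.68 | 250  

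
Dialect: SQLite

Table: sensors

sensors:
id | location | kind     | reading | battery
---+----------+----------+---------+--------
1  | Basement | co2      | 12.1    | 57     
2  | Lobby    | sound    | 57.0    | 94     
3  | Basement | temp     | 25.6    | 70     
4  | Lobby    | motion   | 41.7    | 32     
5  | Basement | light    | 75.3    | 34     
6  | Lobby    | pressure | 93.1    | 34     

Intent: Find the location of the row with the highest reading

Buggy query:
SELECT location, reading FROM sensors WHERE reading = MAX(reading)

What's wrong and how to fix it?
Bug: MAX(reading) is an aggregate and cannot be used directly in WHERE

Fix: Use a subquery: WHERE reading = (SELECT MAX(reading) FROM sensors)

Corrected query:
SELECT location, reading FROM sensors WHERE reading = (SELECT MAX(reading) FROM sensors)

Result:
location | reading
---------+--------
Lobby    | 93.1   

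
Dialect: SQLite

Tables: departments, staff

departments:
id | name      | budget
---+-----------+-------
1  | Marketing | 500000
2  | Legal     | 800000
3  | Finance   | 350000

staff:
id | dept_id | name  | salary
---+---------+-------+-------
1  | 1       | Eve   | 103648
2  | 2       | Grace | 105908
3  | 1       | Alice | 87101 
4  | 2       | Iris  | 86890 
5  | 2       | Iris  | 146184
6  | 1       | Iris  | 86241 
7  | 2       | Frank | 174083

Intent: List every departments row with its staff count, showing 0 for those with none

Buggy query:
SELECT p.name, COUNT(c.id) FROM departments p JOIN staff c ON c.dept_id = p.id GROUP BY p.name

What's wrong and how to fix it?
Bug: An inner join excludes parents with zero children

Fix: Use LEFT JOIN so parents without children still appear (COUNT(c.id) gives 0)

Corrected query:
SELECT p.name, COUNT(c.id) FROM departments p LEFT JOIN staff c ON c.dept_id = p.id GROUP BY p.name

Result:
name      | COUNT(c.id)
----------+------------
Finance   | 0          
Legal     | 4          
Marketing | 3          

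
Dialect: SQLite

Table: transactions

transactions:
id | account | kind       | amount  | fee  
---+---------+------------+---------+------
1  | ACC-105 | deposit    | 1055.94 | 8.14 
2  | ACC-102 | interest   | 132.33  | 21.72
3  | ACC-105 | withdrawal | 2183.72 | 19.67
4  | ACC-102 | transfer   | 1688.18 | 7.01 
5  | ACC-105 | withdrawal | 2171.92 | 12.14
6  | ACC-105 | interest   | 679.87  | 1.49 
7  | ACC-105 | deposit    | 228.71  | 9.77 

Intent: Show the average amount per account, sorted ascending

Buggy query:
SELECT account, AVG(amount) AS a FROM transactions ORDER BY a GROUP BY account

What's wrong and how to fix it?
Bug: ORDER BY appears before GROUP BY; SQL clause order requires GROUP BY first

Fix: Move ORDER BY to the end, after GROUP BY

Corrected query:
SELECT account, AVG(amount) AS a FROM transactions GROUP BY account ORDER BY a

Result:
account | a       
--------+---------
ACC-102 | 910.255 
ACC-105 | 1264.032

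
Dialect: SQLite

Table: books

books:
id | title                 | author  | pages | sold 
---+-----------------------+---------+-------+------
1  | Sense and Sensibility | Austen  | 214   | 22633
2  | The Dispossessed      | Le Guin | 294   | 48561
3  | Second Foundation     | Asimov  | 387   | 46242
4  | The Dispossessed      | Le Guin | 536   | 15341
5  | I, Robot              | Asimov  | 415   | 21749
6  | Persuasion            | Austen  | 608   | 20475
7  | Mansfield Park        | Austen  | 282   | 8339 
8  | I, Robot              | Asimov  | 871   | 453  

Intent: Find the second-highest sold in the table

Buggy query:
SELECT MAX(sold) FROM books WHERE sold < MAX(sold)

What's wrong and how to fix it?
Bug: MAX(sold) on the right of the comparison is an aggregate-in-WHERE error

Fix: Put the inner MAX in a scalar subquery

Corrected query:
SELECT MAX(sold) FROM books WHERE sold < (SELECT MAX(sold) FROM books)

Result:
MAX(sold)
---------
46242    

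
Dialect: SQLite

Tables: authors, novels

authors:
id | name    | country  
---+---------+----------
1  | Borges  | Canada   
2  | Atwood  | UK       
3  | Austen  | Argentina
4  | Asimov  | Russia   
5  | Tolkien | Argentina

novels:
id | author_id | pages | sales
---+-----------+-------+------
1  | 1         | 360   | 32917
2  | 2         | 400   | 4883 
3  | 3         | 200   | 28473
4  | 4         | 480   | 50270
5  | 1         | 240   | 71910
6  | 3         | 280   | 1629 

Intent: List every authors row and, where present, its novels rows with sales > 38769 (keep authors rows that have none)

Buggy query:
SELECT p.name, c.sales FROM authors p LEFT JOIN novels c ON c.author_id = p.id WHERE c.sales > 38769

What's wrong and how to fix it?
Bug: A WHERE condition on the right-hand table after LEFT JOIN drops unmatched parents

Fix: Put 'c.sales > 38769' in the JOIN's ON clause instead of WHERE

Corrected query:
SELECT p.name, c.sales FROM authors p LEFT JOIN novels c ON c.author_id = p.id AND c.sales > 38769

Result:
name    | sales
--------+------
Borges  | 71910
Atwood  | NULL 
Austen  | NULL 
Asimov  | 50270
Tolkien | NULL 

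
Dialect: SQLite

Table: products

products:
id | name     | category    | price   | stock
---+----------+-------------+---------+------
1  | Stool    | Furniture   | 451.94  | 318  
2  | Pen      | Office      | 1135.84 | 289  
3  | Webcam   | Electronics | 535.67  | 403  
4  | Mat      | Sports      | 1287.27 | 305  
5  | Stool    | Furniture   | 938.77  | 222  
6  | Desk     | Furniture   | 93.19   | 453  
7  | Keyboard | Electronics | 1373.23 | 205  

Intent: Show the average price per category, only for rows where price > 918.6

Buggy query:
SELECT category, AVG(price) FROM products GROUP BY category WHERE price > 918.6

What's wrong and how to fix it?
Bug: WHERE cannot follow GROUP BY

Fix: Move the WHERE clause before GROUP BY

Corrected query:
SELECT category, AVG(price) FROM products WHERE price > 918.6 GROUP BY category

Result:
category    | AVG(price)
------------+-----------
Electronics | 1373.23   
Furniture   | 938.77    
Office      | 1135.84   
Sports      | 1287.27   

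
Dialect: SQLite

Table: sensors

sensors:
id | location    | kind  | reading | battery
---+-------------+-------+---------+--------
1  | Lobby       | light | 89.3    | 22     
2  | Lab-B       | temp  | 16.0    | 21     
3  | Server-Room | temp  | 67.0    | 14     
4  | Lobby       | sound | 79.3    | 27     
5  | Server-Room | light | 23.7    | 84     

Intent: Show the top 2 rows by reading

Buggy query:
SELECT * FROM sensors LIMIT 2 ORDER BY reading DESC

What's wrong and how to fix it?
Bug: ORDER BY cannot follow LIMIT; LIMIT is the final clause

Fix: Sort with ORDER BY, then apply LIMIT

Corrected query:
SELECT * FROM sensors ORDER BY reading DESC LIMIT 2

Result:
id | location | kind  | reading | battery
---+----------+-------+---------+--------
1  | Lobby    | light | 89.3    | 22     
4  | Lobby    | sound | 79.3    | 27     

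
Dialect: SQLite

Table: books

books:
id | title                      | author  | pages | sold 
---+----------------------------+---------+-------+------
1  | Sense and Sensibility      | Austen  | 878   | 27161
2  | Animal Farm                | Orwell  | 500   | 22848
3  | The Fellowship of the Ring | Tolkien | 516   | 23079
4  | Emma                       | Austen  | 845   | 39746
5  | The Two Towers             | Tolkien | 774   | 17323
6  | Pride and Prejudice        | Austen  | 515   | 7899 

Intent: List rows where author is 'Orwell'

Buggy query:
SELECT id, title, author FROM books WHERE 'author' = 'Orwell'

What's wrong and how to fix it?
Bug: Single quotes denote string literals in SQL; the column name is being compared as a constant string

Fix: Reference the column as author without single quotes

Corrected query:
SELECT id, title, author FROM books WHERE author = 'Orwell'

Result:
id | title       | author
---+-------------+-------
2  | Animal Farm | Orwell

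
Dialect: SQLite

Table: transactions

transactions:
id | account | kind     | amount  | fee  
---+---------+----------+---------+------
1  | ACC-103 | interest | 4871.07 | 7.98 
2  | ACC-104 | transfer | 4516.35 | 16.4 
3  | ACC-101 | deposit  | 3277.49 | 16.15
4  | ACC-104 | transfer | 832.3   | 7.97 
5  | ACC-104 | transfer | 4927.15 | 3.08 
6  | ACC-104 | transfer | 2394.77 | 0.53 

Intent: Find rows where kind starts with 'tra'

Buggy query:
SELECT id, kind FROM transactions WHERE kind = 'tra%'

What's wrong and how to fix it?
Bug: Wildcards only work with LIKE; '=' treats '%' as a literal character

Fix: Replace '=' with LIKE so 'tra%' is treated as a pattern

Corrected query:
SELECT id, kind FROM transactions WHERE kind LIKE 'tra%'

Result:
id | kind    
---+---------
2  | transfer
4  | transfer
5  | transfer
6  | transfer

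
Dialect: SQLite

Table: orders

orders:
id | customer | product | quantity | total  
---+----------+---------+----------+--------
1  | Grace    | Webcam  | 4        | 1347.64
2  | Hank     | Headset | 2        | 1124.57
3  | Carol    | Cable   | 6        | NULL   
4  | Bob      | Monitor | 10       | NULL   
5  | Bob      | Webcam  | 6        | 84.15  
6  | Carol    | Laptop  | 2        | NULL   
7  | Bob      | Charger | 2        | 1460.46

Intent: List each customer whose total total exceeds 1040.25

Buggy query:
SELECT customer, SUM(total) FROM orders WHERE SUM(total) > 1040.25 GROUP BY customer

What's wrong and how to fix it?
Bug: WHERE runs before GROUP BY, so aggregates aren't available there

Fix: Move the aggregate condition to a HAVING clause

Corrected query:
SELECT customer, SUM(total) FROM orders GROUP BY customer HAVING SUM(total) > 1040.25

Result:
customer | SUM(total)
---------+-----------
Bob      | 1544.61   
Grace    | 1347.64   
Hank     | 1124.57   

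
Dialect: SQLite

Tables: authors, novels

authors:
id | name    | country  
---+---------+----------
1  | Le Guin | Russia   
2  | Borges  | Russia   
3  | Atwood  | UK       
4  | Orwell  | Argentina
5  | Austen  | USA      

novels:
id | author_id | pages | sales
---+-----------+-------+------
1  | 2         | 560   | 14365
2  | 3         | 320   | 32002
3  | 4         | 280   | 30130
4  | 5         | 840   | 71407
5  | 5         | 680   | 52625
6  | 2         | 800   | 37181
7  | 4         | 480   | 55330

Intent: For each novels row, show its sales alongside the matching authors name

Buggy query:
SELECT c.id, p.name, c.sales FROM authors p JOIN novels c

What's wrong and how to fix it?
Bug: Missing join condition: each novels row is matched to all authors rows instead of just its own

Fix: Specify the join condition linking the foreign key to the parent id

Corrected query:
SELECT c.id, p.name, c.sales FROM authors p JOIN novels c ON c.author_id = p.id

Result:
id | name   | sales
---+--------+------
1  | Borges | 14365
2  | Atwood | 32002
3  | Orwell | 30130
4  | Austen | 71407
5  | Austen | 52625
6  | Borges | 37181
7  | Orwell | 55330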